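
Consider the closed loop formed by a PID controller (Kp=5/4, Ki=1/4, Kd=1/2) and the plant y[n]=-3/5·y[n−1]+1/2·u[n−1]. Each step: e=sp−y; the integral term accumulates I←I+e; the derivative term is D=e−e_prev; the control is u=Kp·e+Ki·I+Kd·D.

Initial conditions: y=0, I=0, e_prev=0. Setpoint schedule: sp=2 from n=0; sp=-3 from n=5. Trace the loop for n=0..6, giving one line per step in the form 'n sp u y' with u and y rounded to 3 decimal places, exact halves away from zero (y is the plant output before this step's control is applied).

(exact arithmetic carried between steps; '≈' marks a value shown rounded to 6 d.p. or computed from one; I and e_prev carry over from the previous line; the table rounds u and y to 3 d.p., halves away from zero)
n=0: y=0, sp=2, e=sp−y=2; I=2, D=e−e_prev=2; u=5/4·2+1/4·2+1/2·2=4; next y=-3/5·0+1/2·4=2
n=1: y=2, sp=2, e=sp−y=0; I=2, D=e−e_prev=-2; u=5/4·0+1/4·2+1/2·(-2)=-0.5; next y=-3/5·2+1/2·(-0.5)=-1.45
n=2: y=-1.45, sp=2, e=sp−y=3.45; I=5.45, D=e−e_prev=3.45; u=5/4·3.45+1/4·5.45+1/2·3.45=7.4; next y=-3/5·(-1.45)+1/2·7.4=4.57
n=3: y=4.57, sp=2, e=sp−y=-2.57; I=2.88, D=e−e_prev=-6.02; u=5/4·(-2.57)+1/4·2.88+1/2·(-6.02)=-5.5025; next y=-3/5·4.57+1/2·(-5.5025)=-5.49325
n=4: y=-5.49325, sp=2, e=sp−y=7.49325; I=10.37325, D=e−e_prev=10.06325; u=5/4·7.49325+1/4·10.37325+1/2·10.06325=16.9915; next y=-3/5·(-5.49325)+1/2·16.9915=11.7917
n=5: y=11.7917, sp=-3, e=sp−y=-14.7917; I=-4.41845, D=e−e_prev=-22.28495; u=5/4·(-14.7917)+1/4·(-4.41845)+1/2·(-22.28495)≈-30.736713; next y=-3/5·11.7917+1/2·(-30.736713)≈-22.443376
n=6: y≈-22.443376, sp=-3, e=sp−y≈19.443376; I≈15.024926, D=e−e_prev≈34.235076; u=5/4·19.443376+1/4·15.024926+1/2·34.235076≈45.17799; next y=-3/5·(-22.443376)+1/2·45.17799≈36.055021

0 2 4.000 0.000
1 2 -0.500 2.000
2 2 7.400 -1.450
3 2 -5.503 4.570
4 2 16.992 -5.493
5 -3 -30.737 11.792
6 -3 45.178 -22.443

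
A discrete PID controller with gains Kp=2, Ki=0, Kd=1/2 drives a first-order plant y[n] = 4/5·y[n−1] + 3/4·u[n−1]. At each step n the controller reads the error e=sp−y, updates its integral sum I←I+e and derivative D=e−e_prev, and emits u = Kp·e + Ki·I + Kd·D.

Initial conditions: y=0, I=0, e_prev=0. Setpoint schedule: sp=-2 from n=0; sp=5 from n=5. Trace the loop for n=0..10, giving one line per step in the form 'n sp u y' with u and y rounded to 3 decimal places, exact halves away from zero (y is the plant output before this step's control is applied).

(exact arithmetic carried between steps; '≈' marks a value shown rounded to 6 d.p. or computed from one; I and e_prev carry over from the previous line; the table rounds u and y to 3 d.p., halves away from zero)
n=0: y=0, sp=-2, e=sp−y=-2; I=-2, D=e−e_prev=-2; u=2·(-2)+0·(-2)+1/2·(-2)=-5; next y=4/5·0+3/4·(-5)=-3.75
n=1: y=-3.75, sp=-2, e=sp−y=1.75; I=-0.25, D=e−e_prev=3.75; u=2·1.75+0·(-0.25)+1/2·3.75=5.375; next y=4/5·(-3.75)+3/4·5.375=1.03125
n=2: y=1.03125, sp=-2, e=sp−y=-3.03125; I=-3.28125, D=e−e_prev=-4.78125; u=2·(-3.03125)+0·(-3.28125)+1/2·(-4.78125)=-8.453125; next y=4/5·1.03125+3/4·(-8.453125)≈-5.514844
n=3: y≈-5.514844, sp=-2, e=sp−y≈3.514844; I≈0.233594, D=e−e_prev≈6.546094; u=2·3.514844+0·0.233594+1/2·6.546094≈10.302734; next y=4/5·(-5.514844)+3/4·10.302734≈3.315176
n=4: y≈3.315176, sp=-2, e=sp−y≈-5.315176; I≈-5.081582, D=e−e_prev≈-8.830020; u=2·(-5.315176)+0·(-5.081582)+1/2·(-8.830020)≈-15.045361; next y=4/5·3.315176+3/4·(-15.045361)≈-8.631880
n=5: y≈-8.631880, sp=5, e=sp−y≈13.631880; I≈8.550298, D=e−e_prev≈18.947056; u=2·13.631880+0·8.550298+1/2·18.947056≈36.737289; next y=4/5·(-8.631880)+3/4·36.737289≈20.647462
n=6: y≈20.647462, sp=5, e=sp−y≈-15.647462; I≈-7.097164, D=e−e_prev≈-29.279343; u=2·(-15.647462)+0·(-7.097164)+1/2·(-29.279343)≈-45.934596; next y=4/5·20.647462+3/4·(-45.934596)≈-17.932977
n=7: y≈-17.932977, sp=5, e=sp−y≈22.932977; I≈15.835813, D=e−e_prev≈38.580439; u=2·22.932977+0·15.835813+1/2·38.580439≈65.156174; next y=4/5·(-17.932977)+3/4·65.156174≈34.520749
n=8: y≈34.520749, sp=5, e=sp−y≈-29.520749; I≈-13.684936, D=e−e_prev≈-52.453726; u=2·(-29.520749)+0·(-13.684936)+1/2·(-52.453726)≈-85.268361; next y=4/5·34.520749+3/4·(-85.268361)≈-36.334671
n=9: y≈-36.334671, sp=5, e=sp−y≈41.334671; I≈27.649736, D=e−e_prev≈70.855420; u=2·41.334671+0·27.649736+1/2·70.855420≈118.097053; next y=4/5·(-36.334671)+3/4·118.097053≈59.505053
n=10: y≈59.505053, sp=5, e=sp−y≈-54.505053; I≈-26.855317, D=e−e_prev≈-95.839724; u=2·(-54.505053)+0·(-26.855317)+1/2·(-95.839724)≈-156.929967; next y=4/5·59.505053+3/4·(-156.929967)≈-70.093433

0 -2 -5.000 0.000
1 -2 5.375 -3.750
2 -2 -8.453 1.031
3 -2 10.303 -5.515
4 -2 -15.045 3.315
5 5 36.737 -8.632
6 5 -45.935 20.647
7 5 65.156 -17.933
8 5 -85.268 34.521
9 5 118.097 -36.335
10 5 -156.930 59.505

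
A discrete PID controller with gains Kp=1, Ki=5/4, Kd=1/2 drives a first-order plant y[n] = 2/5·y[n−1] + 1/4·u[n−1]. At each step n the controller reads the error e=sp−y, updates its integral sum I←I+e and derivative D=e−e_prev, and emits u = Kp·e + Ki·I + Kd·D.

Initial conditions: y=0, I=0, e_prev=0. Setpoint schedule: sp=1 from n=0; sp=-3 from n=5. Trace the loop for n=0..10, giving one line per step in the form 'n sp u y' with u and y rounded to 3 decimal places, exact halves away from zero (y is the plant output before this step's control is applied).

0 1 2.750 0.000
1 1 1.609 0.688
2 1 2.372 0.677
3 1 2.257 0.864
4 1 2.394 0.910
5 -3 -8.615 0.962
6 -3 -4.031 -1.769
7 -3 -7.083 -1.715
8 -3 -6.623 -2.457
9 -3 -7.173 -2.638
10 -3 -7.138 -2.849

(exact arithmetic carried between steps; '≈' marks a value shown rounded to 6 d.p. or computed from one; I and e_prev carry over from the previous line; the table rounds u and y to 3 d.p., halves away from zero)
n=0: y=0, sp=1, e=sp−y=1; I=1, D=e−e_prev=1; u=1·1+5/4·1+1/2·1=2.75; next y=2/5·0+1/4·2.75=0.6875
n=1: y=0.6875, sp=1, e=sp−y=0.3125; I=1.3125, D=e−e_prev=-0.6875; u=1·0.3125+5/4·1.3125+1/2·(-0.6875)=1.609375; next y=2/5·0.6875+1/4·1.609375≈0.677344
n=2: y≈0.677344, sp=1, e=sp−y≈0.322656; I≈1.635156, D=e−e_prev≈0.010156; u=1·0.322656+5/4·1.635156+1/2·0.010156≈2.371680; next y=2/5·0.677344+1/4·2.371680≈0.863857
n=3: y≈0.863857, sp=1, e=sp−y≈0.136143; I≈1.771299, D=e−e_prev≈-0.186514; u=1·0.136143+5/4·1.771299+1/2·(-0.186514)≈2.257009; next y=2/5·0.863857+1/4·2.257009≈0.909795
n=4: y≈0.909795, sp=1, e=sp−y≈0.090205; I≈1.861504, D=e−e_prev≈-0.045938; u=1·0.090205+5/4·1.861504+1/2·(-0.045938)≈2.394115; next y=2/5·0.909795+1/4·2.394115≈0.962447
n=5: y≈0.962447, sp=-3, e=sp−y≈-3.962447; I≈-2.100943, D=e−e_prev≈-4.052652; u=1·(-3.962447)+5/4·(-2.100943)+1/2·(-4.052652)≈-8.614952; next y=2/5·0.962447+1/4·(-8.614952)≈-1.768759
n=6: y≈-1.768759, sp=-3, e=sp−y≈-1.231241; I≈-3.332184, D=e−e_prev≈2.731206; u=1·(-1.231241)+5/4·(-3.332184)+1/2·2.731206≈-4.030868; next y=2/5·(-1.768759)+1/4·(-4.030868)≈-1.715221
n=7: y≈-1.715221, sp=-3, e=sp−y≈-1.284779; I≈-4.616963, D=e−e_prev≈-0.053539; u=1·(-1.284779)+5/4·(-4.616963)+1/2·(-0.053539)≈-7.082753; next y=2/5·(-1.715221)+1/4·(-7.082753)≈-2.456777
n=8: y≈-2.456777, sp=-3, e=sp−y≈-0.543223; I≈-5.160187, D=e−e_prev≈0.741556; u=1·(-0.543223)+5/4·(-5.160187)+1/2·0.741556≈-6.622679; next y=2/5·(-2.456777)+1/4·(-6.622679)≈-2.638380
n=9: y≈-2.638380, sp=-3, e=sp−y≈-0.361620; I≈-5.521807, D=e−e_prev≈0.181604; u=1·(-0.361620)+5/4·(-5.521807)+1/2·0.181604≈-7.173076; next y=2/5·(-2.638380)+1/4·(-7.173076)≈-2.848621
n=10: y≈-2.848621, sp=-3, e=sp−y≈-0.151379; I≈-5.673185, D=e−e_prev≈0.210241; u=1·(-0.151379)+5/4·(-5.673185)+1/2·0.210241≈-7.137740; next y=2/5·(-2.848621)+1/4·(-7.137740)≈-2.923884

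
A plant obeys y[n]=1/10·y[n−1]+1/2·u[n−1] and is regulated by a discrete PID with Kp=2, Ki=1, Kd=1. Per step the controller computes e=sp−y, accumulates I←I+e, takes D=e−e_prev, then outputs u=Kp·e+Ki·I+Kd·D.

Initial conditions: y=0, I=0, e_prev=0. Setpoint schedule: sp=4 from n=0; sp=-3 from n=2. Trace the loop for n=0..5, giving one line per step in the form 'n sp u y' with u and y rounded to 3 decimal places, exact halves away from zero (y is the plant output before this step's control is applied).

(exact arithmetic carried between steps; '≈' marks a value shown rounded to 6 d.p. or computed from one; I and e_prev carry over from the previous line; the table rounds u and y to 3 d.p., halves away from zero)
n=0: y=0, sp=4, e=sp−y=4; I=4, D=e−e_prev=4; u=2·4+1·4+1·4=16; next y=1/10·0+1/2·16=8
n=1: y=8, sp=4, e=sp−y=-4; I=0, D=e−e_prev=-8; u=2·(-4)+1·0+1·(-8)=-16; next y=1/10·8+1/2·(-16)=-7.2
n=2: y=-7.2, sp=-3, e=sp−y=4.2; I=4.2, D=e−e_prev=8.2; u=2·4.2+1·4.2+1·8.2=20.8; next y=1/10·(-7.2)+1/2·20.8=9.68
n=3: y=9.68, sp=-3, e=sp−y=-12.68; I=-8.48, D=e−e_prev=-16.88; u=2·(-12.68)+1·(-8.48)+1·(-16.88)=-50.72; next y=1/10·9.68+1/2·(-50.72)=-24.392
n=4: y=-24.392, sp=-3, e=sp−y=21.392; I=12.912, D=e−e_prev=34.072; u=2·21.392+1·12.912+1·34.072=89.768; next y=1/10·(-24.392)+1/2·89.768=42.4448
n=5: y=42.4448, sp=-3, e=sp−y=-45.4448; I=-32.5328, D=e−e_prev=-66.8368; u=2·(-45.4448)+1·(-32.5328)+1·(-66.8368)=-190.2592; next y=1/10·42.4448+1/2·(-190.2592)=-90.88512

0 4 16.000 0.000
1 4 -16.000 8.000
2 -3 20.800 -7.200
3 -3 -50.720 9.680
4 -3 89.768 -24.392
5 -3 -190.259 42.445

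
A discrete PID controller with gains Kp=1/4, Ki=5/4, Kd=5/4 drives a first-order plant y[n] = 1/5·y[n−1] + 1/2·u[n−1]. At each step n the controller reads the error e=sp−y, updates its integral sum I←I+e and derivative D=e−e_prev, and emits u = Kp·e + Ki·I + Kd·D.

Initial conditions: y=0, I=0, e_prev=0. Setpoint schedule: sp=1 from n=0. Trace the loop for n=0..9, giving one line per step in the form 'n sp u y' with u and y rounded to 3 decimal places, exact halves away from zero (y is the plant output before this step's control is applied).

(exact arithmetic carried between steps; '≈' marks a value shown rounded to 6 d.p. or computed from one; I and e_prev carry over from the previous line; the table rounds u and y to 3 d.p., halves away from zero)
n=0: y=0, sp=1, e=sp−y=1; I=1, D=e−e_prev=1; u=1/4·1+5/4·1+5/4·1=2.75; next y=1/5·0+1/2·2.75=1.375
n=1: y=1.375, sp=1, e=sp−y=-0.375; I=0.625, D=e−e_prev=-1.375; u=1/4·(-0.375)+5/4·0.625+5/4·(-1.375)=-1.03125; next y=1/5·1.375+1/2·(-1.03125)=-0.240625
n=2: y=-0.240625, sp=1, e=sp−y=1.240625; I=1.865625, D=e−e_prev=1.615625; u=1/4·1.240625+5/4·1.865625+5/4·1.615625≈4.661719; next y=1/5·(-0.240625)+1/2·4.661719≈2.282734
n=3: y≈2.282734, sp=1, e=sp−y≈-1.282734; I≈0.582891, D=e−e_prev≈-2.523359; u=1/4·(-1.282734)+5/4·0.582891+5/4·(-2.523359)≈-2.746270; next y=1/5·2.282734+1/2·(-2.746270)≈-0.916588
n=4: y≈-0.916588, sp=1, e=sp−y≈1.916588; I≈2.499479, D=e−e_prev≈3.199322; u=1/4·1.916588+5/4·2.499479+5/4·3.199322≈7.602648; next y=1/5·(-0.916588)+1/2·7.602648≈3.618006
n=5: y≈3.618006, sp=1, e=sp−y≈-2.618006; I≈-0.118528, D=e−e_prev≈-4.534594; u=1/4·(-2.618006)+5/4·(-0.118528)+5/4·(-4.534594)≈-6.470904; next y=1/5·3.618006+1/2·(-6.470904)≈-2.511851
n=6: y≈-2.511851, sp=1, e=sp−y≈3.511851; I≈3.393323, D=e−e_prev≈6.129857; u=1/4·3.511851+5/4·3.393323+5/4·6.129857≈12.781938; next y=1/5·(-2.511851)+1/2·12.781938≈5.888599
n=7: y≈5.888599, sp=1, e=sp−y≈-4.888599; I≈-1.495276, D=e−e_prev≈-8.400450; u=1/4·(-4.888599)+5/4·(-1.495276)+5/4·(-8.400450)≈-13.591807; next y=1/5·5.888599+1/2·(-13.591807)≈-5.618184
n=8: y≈-5.618184, sp=1, e=sp−y≈6.618184; I≈5.122908, D=e−e_prev≈11.506782; u=1/4·6.618184+5/4·5.122908+5/4·11.506782≈22.441659; next y=1/5·(-5.618184)+1/2·22.441659≈10.097193
n=9: y≈10.097193, sp=1, e=sp−y≈-9.097193; I≈-3.974285, D=e−e_prev≈-15.715376; u=1/4·(-9.097193)+5/4·(-3.974285)+5/4·(-15.715376)≈-26.886374; next y=1/5·10.097193+1/2·(-26.886374)≈-11.423749

0 1 2.750 0.000
1 1 -1.031 1.375
2 1 4.662 -0.241
3 1 -2.746 2.283
4 1 7.603 -0.917
5 1 -6.471 3.618
6 1 12.782 -2.512
7 1 -13.592 5.889
8 1 22.442 -5.618
9 1 -26.886 10.097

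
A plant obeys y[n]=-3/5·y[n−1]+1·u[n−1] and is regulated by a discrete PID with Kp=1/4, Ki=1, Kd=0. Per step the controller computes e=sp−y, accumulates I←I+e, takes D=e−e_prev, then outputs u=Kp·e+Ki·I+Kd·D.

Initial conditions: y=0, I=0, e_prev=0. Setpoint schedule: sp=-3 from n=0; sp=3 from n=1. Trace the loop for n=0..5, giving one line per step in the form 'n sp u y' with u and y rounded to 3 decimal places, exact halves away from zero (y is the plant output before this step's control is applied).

0 -3 -3.750 0.000
1 3 5.438 -3.750
2 3 -2.109 7.688
3 3 11.215 -6.722
4 3 -6.526 15.248
5 3 19.879 -15.674

(exact arithmetic carried between steps; '≈' marks a value shown rounded to 6 d.p. or computed from one; I and e_prev carry over from the previous line; the table rounds u and y to 3 d.p., halves away from zero)
n=0: y=0, sp=-3, e=sp−y=-3; I=-3, D=e−e_prev=-3; u=1/4·(-3)+1·(-3)+0·(-3)=-3.75; next y=-3/5·0+1·(-3.75)=-3.75
n=1: y=-3.75, sp=3, e=sp−y=6.75; I=3.75, D=e−e_prev=9.75; u=1/4·6.75+1·3.75+0·9.75=5.4375; next y=-3/5·(-3.75)+1·5.4375=7.6875
n=2: y=7.6875, sp=3, e=sp−y=-4.6875; I=-0.9375, D=e−e_prev=-11.4375; u=1/4·(-4.6875)+1·(-0.9375)+0·(-11.4375)=-2.109375; next y=-3/5·7.6875+1·(-2.109375)=-6.721875
n=3: y=-6.721875, sp=3, e=sp−y=9.721875; I=8.784375, D=e−e_prev=14.409375; u=1/4·9.721875+1·8.784375+0·14.409375≈11.214844; next y=-3/5·(-6.721875)+1·11.214844≈15.247969
n=4: y≈15.247969, sp=3, e=sp−y≈-12.247969; I≈-3.463594, D=e−e_prev≈-21.969844; u=1/4·(-12.247969)+1·(-3.463594)+0·(-21.969844)≈-6.525586; next y=-3/5·15.247969+1·(-6.525586)≈-15.674367
n=5: y≈-15.674367, sp=3, e=sp−y≈18.674367; I≈15.210773, D=e−e_prev≈30.922336; u=1/4·18.674367+1·15.210773+0·30.922336≈19.879365; next y=-3/5·(-15.674367)+1·19.879365≈29.283986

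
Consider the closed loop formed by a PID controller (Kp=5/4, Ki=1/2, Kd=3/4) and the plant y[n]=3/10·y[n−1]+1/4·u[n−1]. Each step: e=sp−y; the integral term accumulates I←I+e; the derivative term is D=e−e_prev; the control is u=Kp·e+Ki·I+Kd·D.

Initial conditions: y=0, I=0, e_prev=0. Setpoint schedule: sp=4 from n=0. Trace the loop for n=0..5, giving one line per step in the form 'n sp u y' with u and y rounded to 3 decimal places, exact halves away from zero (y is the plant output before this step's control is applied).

(exact arithmetic carried between steps; '≈' marks a value shown rounded to 6 d.p. or computed from one; I and e_prev carry over from the previous line; the table rounds u and y to 3 d.p., halves away from zero)
n=0: y=0, sp=4, e=sp−y=4; I=4, D=e−e_prev=4; u=5/4·4+1/2·4+3/4·4=10; next y=3/10·0+1/4·10=2.5
n=1: y=2.5, sp=4, e=sp−y=1.5; I=5.5, D=e−e_prev=-2.5; u=5/4·1.5+1/2·5.5+3/4·(-2.5)=2.75; next y=3/10·2.5+1/4·2.75=1.4375
n=2: y=1.4375, sp=4, e=sp−y=2.5625; I=8.0625, D=e−e_prev=1.0625; u=5/4·2.5625+1/2·8.0625+3/4·1.0625=8.03125; next y=3/10·1.4375+1/4·8.03125≈2.439063
n=3: y≈2.439063, sp=4, e=sp−y≈1.560938; I≈9.623438, D=e−e_prev≈-1.001563; u=5/4·1.560938+1/2·9.623438+3/4·(-1.001563)≈6.011719; next y=3/10·2.439063+1/4·6.011719≈2.234648
n=4: y≈2.234648, sp=4, e=sp−y≈1.765352; I≈11.388789, D=e−e_prev≈0.204414; u=5/4·1.765352+1/2·11.388789+3/4·0.204414≈8.054395; next y=3/10·2.234648+1/4·8.054395≈2.683993
n=5: y≈2.683993, sp=4, e=sp−y≈1.316007; I≈12.704796, D=e−e_prev≈-0.449345; u=5/4·1.316007+1/2·12.704796+3/4·(-0.449345)≈7.660398; next y=3/10·2.683993+1/4·7.660398≈2.720297

0 4 10.000 0.000
1 4 2.750 2.500
2 4 8.031 1.438
3 4 6.012 2.439
4 4 8.054 2.235
5 4 7.660 2.684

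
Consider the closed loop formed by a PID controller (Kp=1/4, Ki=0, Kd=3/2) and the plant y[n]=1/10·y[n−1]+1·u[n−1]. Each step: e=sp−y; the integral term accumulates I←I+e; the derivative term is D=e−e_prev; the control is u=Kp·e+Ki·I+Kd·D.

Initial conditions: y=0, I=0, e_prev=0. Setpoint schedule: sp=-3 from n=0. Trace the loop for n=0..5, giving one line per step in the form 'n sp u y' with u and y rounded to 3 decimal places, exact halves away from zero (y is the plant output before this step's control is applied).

(exact arithmetic carried between steps; '≈' marks a value shown rounded to 6 d.p. or computed from one; I and e_prev carry over from the previous line; the table rounds u and y to 3 d.p., halves away from zero)
n=0: y=0, sp=-3, e=sp−y=-3; I=-3, D=e−e_prev=-3; u=1/4·(-3)+0·(-3)+3/2·(-3)=-5.25; next y=1/10·0+1·(-5.25)=-5.25
n=1: y=-5.25, sp=-3, e=sp−y=2.25; I=-0.75, D=e−e_prev=5.25; u=1/4·2.25+0·(-0.75)+3/2·5.25=8.4375; next y=1/10·(-5.25)+1·8.4375=7.9125
n=2: y=7.9125, sp=-3, e=sp−y=-10.9125; I=-11.6625, D=e−e_prev=-13.1625; u=1/4·(-10.9125)+0·(-11.6625)+3/2·(-13.1625)=-22.471875; next y=1/10·7.9125+1·(-22.471875)=-21.680625
n=3: y=-21.680625, sp=-3, e=sp−y=18.680625; I=7.018125, D=e−e_prev=29.593125; u=1/4·18.680625+0·7.018125+3/2·29.593125≈49.059844; next y=1/10·(-21.680625)+1·49.059844≈46.891781
n=4: y≈46.891781, sp=-3, e=sp−y≈-49.891781; I≈-42.873656, D=e−e_prev≈-68.572406; u=1/4·(-49.891781)+0·(-42.873656)+3/2·(-68.572406)≈-115.331555; next y=1/10·46.891781+1·(-115.331555)≈-110.642377
n=5: y≈-110.642377, sp=-3, e=sp−y≈107.642377; I≈64.768720, D=e−e_prev≈157.534158; u=1/4·107.642377+0·64.768720+3/2·157.534158≈263.211831; next y=1/10·(-110.642377)+1·263.211831≈252.147593

0 -3 -5.250 0.000
1 -3 8.438 -5.250
2 -3 -22.472 7.913
3 -3 49.060 -21.681
4 -3 -115.332 46.892
5 -3 263.212 -110.642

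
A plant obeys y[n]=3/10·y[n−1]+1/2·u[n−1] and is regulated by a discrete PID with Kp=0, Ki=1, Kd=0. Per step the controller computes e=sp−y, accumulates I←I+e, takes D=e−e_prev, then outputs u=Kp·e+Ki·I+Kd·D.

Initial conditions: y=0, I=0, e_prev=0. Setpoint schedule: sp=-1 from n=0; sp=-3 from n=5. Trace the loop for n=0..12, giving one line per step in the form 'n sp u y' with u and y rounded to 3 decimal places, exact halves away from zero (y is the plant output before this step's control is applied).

0 -1 -1.000 0.000
1 -1 -1.500 -0.500
2 -1 -1.600 -0.900
3 -1 -1.530 -1.070
4 -1 -1.444 -1.086
5 -3 -3.396 -1.048
6 -3 -4.384 -2.012
7 -3 -4.588 -2.796
8 -3 -4.455 -3.133
9 -3 -4.288 -3.168
10 -3 -4.194 -3.094
11 -3 -4.169 -3.025
12 -3 -4.177 -2.992

(exact arithmetic carried between steps; '≈' marks a value shown rounded to 6 d.p. or computed from one; I and e_prev carry over from the previous line; the table rounds u and y to 3 d.p., halves away from zero)
n=0: y=0, sp=-1, e=sp−y=-1; I=-1, D=e−e_prev=-1; u=0·(-1)+1·(-1)+0·(-1)=-1; next y=3/10·0+1/2·(-1)=-0.5
n=1: y=-0.5, sp=-1, e=sp−y=-0.5; I=-1.5, D=e−e_prev=0.5; u=0·(-0.5)+1·(-1.5)+0·0.5=-1.5; next y=3/10·(-0.5)+1/2·(-1.5)=-0.9
n=2: y=-0.9, sp=-1, e=sp−y=-0.1; I=-1.6, D=e−e_prev=0.4; u=0·(-0.1)+1·(-1.6)+0·0.4=-1.6; next y=3/10·(-0.9)+1/2·(-1.6)=-1.07
n=3: y=-1.07, sp=-1, e=sp−y=0.07; I=-1.53, D=e−e_prev=0.17; u=0·0.07+1·(-1.53)+0·0.17=-1.53; next y=3/10·(-1.07)+1/2·(-1.53)=-1.086
n=4: y=-1.086, sp=-1, e=sp−y=0.086; I=-1.444, D=e−e_prev=0.016; u=0·0.086+1·(-1.444)+0·0.016=-1.444; next y=3/10·(-1.086)+1/2·(-1.444)=-1.0478
n=5: y=-1.0478, sp=-3, e=sp−y=-1.9522; I=-3.3962, D=e−e_prev=-2.0382; u=0·(-1.9522)+1·(-3.3962)+0·(-2.0382)=-3.3962; next y=3/10·(-1.0478)+1/2·(-3.3962)=-2.01244
n=6: y=-2.01244, sp=-3, e=sp−y=-0.98756; I=-4.38376, D=e−e_prev=0.96464; u=0·(-0.98756)+1·(-4.38376)+0·0.96464=-4.38376; next y=3/10·(-2.01244)+1/2·(-4.38376)=-2.795612
n=7: y=-2.795612, sp=-3, e=sp−y=-0.204388; I=-4.588148, D=e−e_prev=0.783172; u=0·(-0.204388)+1·(-4.588148)+0·0.783172=-4.588148; next y=3/10·(-2.795612)+1/2·(-4.588148)≈-3.132758
n=8: y≈-3.132758, sp=-3, e=sp−y≈0.132758; I≈-4.455390, D=e−e_prev≈0.337146; u=0·0.132758+1·(-4.455390)+0·0.337146≈-4.455390; next y=3/10·(-3.132758)+1/2·(-4.455390)≈-3.167522
n=9: y≈-3.167522, sp=-3, e=sp−y≈0.167522; I≈-4.287868, D=e−e_prev≈0.034765; u=0·0.167522+1·(-4.287868)+0·0.034765≈-4.287868; next y=3/10·(-3.167522)+1/2·(-4.287868)≈-3.094191
n=10: y≈-3.094191, sp=-3, e=sp−y≈0.094191; I≈-4.193677, D=e−e_prev≈-0.073332; u=0·0.094191+1·(-4.193677)+0·(-0.073332)≈-4.193677; next y=3/10·(-3.094191)+1/2·(-4.193677)≈-3.025096
n=11: y≈-3.025096, sp=-3, e=sp−y≈0.025096; I≈-4.168581, D=e−e_prev≈-0.069095; u=0·0.025096+1·(-4.168581)+0·(-0.069095)≈-4.168581; next y=3/10·(-3.025096)+1/2·(-4.168581)≈-2.991819
n=12: y≈-2.991819, sp=-3, e=sp−y≈-0.008181; I≈-4.176762, D=e−e_prev≈-0.033276; u=0·(-0.008181)+1·(-4.176762)+0·(-0.033276)≈-4.176762; next y=3/10·(-2.991819)+1/2·(-4.176762)≈-2.985927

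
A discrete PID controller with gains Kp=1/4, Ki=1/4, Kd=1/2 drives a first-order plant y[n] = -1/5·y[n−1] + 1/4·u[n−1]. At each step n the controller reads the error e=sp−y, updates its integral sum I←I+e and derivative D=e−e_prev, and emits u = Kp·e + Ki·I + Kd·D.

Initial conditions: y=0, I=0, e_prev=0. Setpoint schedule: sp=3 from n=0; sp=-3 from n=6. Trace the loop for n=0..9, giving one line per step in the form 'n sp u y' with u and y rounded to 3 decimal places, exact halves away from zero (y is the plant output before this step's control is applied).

(exact arithmetic carried between steps; '≈' marks a value shown rounded to 6 d.p. or computed from one; I and e_prev carry over from the previous line; the table rounds u and y to 3 d.p., halves away from zero)
n=0: y=0, sp=3, e=sp−y=3; I=3, D=e−e_prev=3; u=1/4·3+1/4·3+1/2·3=3; next y=-1/5·0+1/4·3=0.75
n=1: y=0.75, sp=3, e=sp−y=2.25; I=5.25, D=e−e_prev=-0.75; u=1/4·2.25+1/4·5.25+1/2·(-0.75)=1.5; next y=-1/5·0.75+1/4·1.5=0.225
n=2: y=0.225, sp=3, e=sp−y=2.775; I=8.025, D=e−e_prev=0.525; u=1/4·2.775+1/4·8.025+1/2·0.525=2.9625; next y=-1/5·0.225+1/4·2.9625=0.695625
n=3: y=0.695625, sp=3, e=sp−y=2.304375; I=10.329375, D=e−e_prev=-0.470625; u=1/4·2.304375+1/4·10.329375+1/2·(-0.470625)=2.923125; next y=-1/5·0.695625+1/4·2.923125≈0.591656
n=4: y≈0.591656, sp=3, e=sp−y≈2.408344; I≈12.737719, D=e−e_prev≈0.103969; u=1/4·2.408344+1/4·12.737719+1/2·0.103969≈3.8385; next y=-1/5·0.591656+1/4·3.8385≈0.841294
n=5: y≈0.841294, sp=3, e=sp−y≈2.158706; I≈14.896425, D=e−e_prev≈-0.249638; u=1/4·2.158706+1/4·14.896425+1/2·(-0.249638)≈4.138964; next y=-1/5·0.841294+1/4·4.138964≈0.866482
n=6: y≈0.866482, sp=-3, e=sp−y≈-3.866482; I≈11.029943, D=e−e_prev≈-6.025189; u=1/4·(-3.866482)+1/4·11.029943+1/2·(-6.025189)≈-1.221729; next y=-1/5·0.866482+1/4·(-1.221729)≈-0.478729
n=7: y≈-0.478729, sp=-3, e=sp−y≈-2.521271; I≈8.508671, D=e−e_prev≈1.345211; u=1/4·(-2.521271)+1/4·8.508671+1/2·1.345211≈2.169456; next y=-1/5·(-0.478729)+1/4·2.169456≈0.638110
n=8: y≈0.638110, sp=-3, e=sp−y≈-3.638110; I≈4.870562, D=e−e_prev≈-1.116838; u=1/4·(-3.638110)+1/4·4.870562+1/2·(-1.116838)≈-0.250306; next y=-1/5·0.638110+1/4·(-0.250306)≈-0.190198
n=9: y≈-0.190198, sp=-3, e=sp−y≈-2.809802; I≈2.060760, D=e−e_prev≈0.828308; u=1/4·(-2.809802)+1/4·2.060760+1/2·0.828308≈0.226894; next y=-1/5·(-0.190198)+1/4·0.226894≈0.094763

0 3 3.000 0.000
1 3 1.500 0.750
2 3 2.963 0.225
3 3 2.923 0.696
4 3 3.839 0.592
5 3 4.139 0.841
6 -3 -1.222 0.866
7 -3 2.169 -0.479
8 -3 -0.250 0.638
9 -3 0.227 -0.190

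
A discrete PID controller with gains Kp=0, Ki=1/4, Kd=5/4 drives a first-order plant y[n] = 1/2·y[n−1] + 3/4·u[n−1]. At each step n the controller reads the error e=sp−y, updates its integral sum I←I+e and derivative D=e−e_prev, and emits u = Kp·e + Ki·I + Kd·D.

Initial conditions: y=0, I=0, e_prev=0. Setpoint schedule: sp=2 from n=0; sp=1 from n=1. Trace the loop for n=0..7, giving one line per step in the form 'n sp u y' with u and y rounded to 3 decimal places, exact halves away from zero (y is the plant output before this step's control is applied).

(exact arithmetic carried between steps; '≈' marks a value shown rounded to 6 d.p. or computed from one; I and e_prev carry over from the previous line; the table rounds u and y to 3 d.p., halves away from zero)
n=0: y=0, sp=2, e=sp−y=2; I=2, D=e−e_prev=2; u=0·2+1/4·2+5/4·2=3; next y=1/2·0+3/4·3=2.25
n=1: y=2.25, sp=1, e=sp−y=-1.25; I=0.75, D=e−e_prev=-3.25; u=0·(-1.25)+1/4·0.75+5/4·(-3.25)=-3.875; next y=1/2·2.25+3/4·(-3.875)=-1.78125
n=2: y=-1.78125, sp=1, e=sp−y=2.78125; I=3.53125, D=e−e_prev=4.03125; u=0·2.78125+1/4·3.53125+5/4·4.03125=5.921875; next y=1/2·(-1.78125)+3/4·5.921875≈3.550781
n=3: y≈3.550781, sp=1, e=sp−y≈-2.550781; I≈0.980469, D=e−e_prev≈-5.332031; u=0·(-2.550781)+1/4·0.980469+5/4·(-5.332031)≈-6.419922; next y=1/2·3.550781+3/4·(-6.419922)≈-3.039551
n=4: y≈-3.039551, sp=1, e=sp−y≈4.039551; I≈5.020020, D=e−e_prev≈6.590332; u=0·4.039551+1/4·5.020020+5/4·6.590332≈9.492920; next y=1/2·(-3.039551)+3/4·9.492920≈5.599915
n=5: y≈5.599915, sp=1, e=sp−y≈-4.599915; I≈0.420105, D=e−e_prev≈-8.639465; u=0·(-4.599915)+1/4·0.420105+5/4·(-8.639465)≈-10.694305; next y=1/2·5.599915+3/4·(-10.694305)≈-5.220772
n=6: y≈-5.220772, sp=1, e=sp−y≈6.220772; I≈6.640877, D=e−e_prev≈10.820686; u=0·6.220772+1/4·6.640877+5/4·10.820686≈15.186077; next y=1/2·(-5.220772)+3/4·15.186077≈8.779172
n=7: y≈8.779172, sp=1, e=sp−y≈-7.779172; I≈-1.138295, D=e−e_prev≈-13.999944; u=0·(-7.779172)+1/4·(-1.138295)+5/4·(-13.999944)≈-17.784503; next y=1/2·8.779172+3/4·(-17.784503)≈-8.948792

0 2 3.000 0.000
1 1 -3.875 2.250
2 1 5.922 -1.781
3 1 -6.420 3.551
4 1 9.493 -3.040
5 1 -10.694 5.600
6 1 15.186 -5.221
7 1 -17.785 8.779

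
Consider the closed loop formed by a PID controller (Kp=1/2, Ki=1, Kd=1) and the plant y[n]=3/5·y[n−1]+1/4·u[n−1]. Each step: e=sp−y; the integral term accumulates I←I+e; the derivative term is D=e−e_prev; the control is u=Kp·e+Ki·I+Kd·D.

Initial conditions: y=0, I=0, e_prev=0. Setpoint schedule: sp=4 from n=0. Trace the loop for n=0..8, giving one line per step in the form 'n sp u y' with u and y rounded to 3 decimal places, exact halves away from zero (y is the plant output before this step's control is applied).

(exact arithmetic carried between steps; '≈' marks a value shown rounded to 6 d.p. or computed from one; I and e_prev carry over from the previous line; the table rounds u and y to 3 d.p., halves away from zero)
n=0: y=0, sp=4, e=sp−y=4; I=4, D=e−e_prev=4; u=1/2·4+1·4+1·4=10; next y=3/5·0+1/4·10=2.5
n=1: y=2.5, sp=4, e=sp−y=1.5; I=5.5, D=e−e_prev=-2.5; u=1/2·1.5+1·5.5+1·(-2.5)=3.75; next y=3/5·2.5+1/4·3.75=2.4375
n=2: y=2.4375, sp=4, e=sp−y=1.5625; I=7.0625, D=e−e_prev=0.0625; u=1/2·1.5625+1·7.0625+1·0.0625=7.90625; next y=3/5·2.4375+1/4·7.90625≈3.439063
n=3: y≈3.439063, sp=4, e=sp−y≈0.560938; I≈7.623438, D=e−e_prev≈-1.001563; u=1/2·0.560938+1·7.623438+1·(-1.001563)≈6.902344; next y=3/5·3.439063+1/4·6.902344≈3.789023
n=4: y≈3.789023, sp=4, e=sp−y≈0.210977; I≈7.834414, D=e−e_prev≈-0.349961; u=1/2·0.210977+1·7.834414+1·(-0.349961)≈7.589941; next y=3/5·3.789023+1/4·7.589941≈4.170899
n=5: y≈4.170899, sp=4, e=sp−y≈-0.170899; I≈7.663515, D=e−e_prev≈-0.381876; u=1/2·(-0.170899)+1·7.663515+1·(-0.381876)≈7.196189; next y=3/5·4.170899+1/4·7.196189≈4.301587
n=6: y≈4.301587, sp=4, e=sp−y≈-0.301587; I≈7.361928, D=e−e_prev≈-0.130687; u=1/2·(-0.301587)+1·7.361928+1·(-0.130687)≈7.080447; next y=3/5·4.301587+1/4·7.080447≈4.351064
n=7: y≈4.351064, sp=4, e=sp−y≈-0.351064; I≈7.010864, D=e−e_prev≈-0.049477; u=1/2·(-0.351064)+1·7.010864+1·(-0.049477)≈6.785855; next y=3/5·4.351064+1/4·6.785855≈4.307102
n=8: y≈4.307102, sp=4, e=sp−y≈-0.307102; I≈6.703762, D=e−e_prev≈0.043962; u=1/2·(-0.307102)+1·6.703762+1·0.043962≈6.594173; next y=3/5·4.307102+1/4·6.594173≈4.232804

0 4 10.000 0.000
1 4 3.750 2.500
2 4 7.906 2.438
3 4 6.902 3.439
4 4 7.590 3.789
5 4 7.196 4.171
6 4 7.080 4.302
7 4 6.786 4.351
8 4 6.594 4.307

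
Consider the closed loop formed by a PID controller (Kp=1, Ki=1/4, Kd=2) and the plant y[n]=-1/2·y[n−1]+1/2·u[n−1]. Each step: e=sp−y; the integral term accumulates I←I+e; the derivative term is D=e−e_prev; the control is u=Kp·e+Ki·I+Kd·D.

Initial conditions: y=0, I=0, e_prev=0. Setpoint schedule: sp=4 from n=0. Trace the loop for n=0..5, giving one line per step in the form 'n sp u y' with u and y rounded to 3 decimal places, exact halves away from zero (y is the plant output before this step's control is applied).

(exact arithmetic carried between steps; '≈' marks a value shown rounded to 6 d.p. or computed from one; I and e_prev carry over from the previous line; the table rounds u and y to 3 d.p., halves away from zero)
n=0: y=0, sp=4, e=sp−y=4; I=4, D=e−e_prev=4; u=1·4+1/4·4+2·4=13; next y=-1/2·0+1/2·13=6.5
n=1: y=6.5, sp=4, e=sp−y=-2.5; I=1.5, D=e−e_prev=-6.5; u=1·(-2.5)+1/4·1.5+2·(-6.5)=-15.125; next y=-1/2·6.5+1/2·(-15.125)=-10.8125
n=2: y=-10.8125, sp=4, e=sp−y=14.8125; I=16.3125, D=e−e_prev=17.3125; u=1·14.8125+1/4·16.3125+2·17.3125=53.515625; next y=-1/2·(-10.8125)+1/2·53.515625≈32.164063
n=3: y≈32.164063, sp=4, e=sp−y≈-28.164063; I≈-11.851563, D=e−e_prev≈-42.976563; u=1·(-28.164063)+1/4·(-11.851563)+2·(-42.976563)≈-117.080078; next y=-1/2·32.164063+1/2·(-117.080078)≈-74.622070
n=4: y≈-74.622070, sp=4, e=sp−y≈78.622070; I≈66.770508, D=e−e_prev≈106.786133; u=1·78.622070+1/4·66.770508+2·106.786133≈308.886963; next y=-1/2·(-74.622070)+1/2·308.886963≈191.754517
n=5: y≈191.754517, sp=4, e=sp−y≈-187.754517; I≈-120.984009, D=e−e_prev≈-266.376587; u=1·(-187.754517)+1/4·(-120.984009)+2·(-266.376587)≈-750.753693; next y=-1/2·191.754517+1/2·(-750.753693)≈-471.254105

0 4 13.000 0.000
1 4 -15.125 6.500
2 4 53.516 -10.813
3 4 -117.080 32.164
4 4 308.887 -74.622
5 4 -750.754 191.755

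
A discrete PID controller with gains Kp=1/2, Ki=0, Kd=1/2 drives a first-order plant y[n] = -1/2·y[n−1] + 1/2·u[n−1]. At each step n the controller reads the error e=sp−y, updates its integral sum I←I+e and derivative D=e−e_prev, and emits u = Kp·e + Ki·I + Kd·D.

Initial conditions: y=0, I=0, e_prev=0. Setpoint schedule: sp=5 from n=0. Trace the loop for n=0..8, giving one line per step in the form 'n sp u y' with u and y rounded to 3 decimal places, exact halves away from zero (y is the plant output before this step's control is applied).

0 5 5.000 0.000
1 5 0.000 2.500
2 5 5.000 -1.250
3 5 -1.250 3.125
4 5 6.250 -2.188
5 5 -2.813 4.219
6 5 8.125 -3.516
7 5 -5.078 5.820
8 5 10.859 -5.449

(exact arithmetic carried between steps; '≈' marks a value shown rounded to 6 d.p. or computed from one; I and e_prev carry over from the previous line; the table rounds u and y to 3 d.p., halves away from zero)
n=0: y=0, sp=5, e=sp−y=5; I=5, D=e−e_prev=5; u=1/2·5+0·5+1/2·5=5; next y=-1/2·0+1/2·5=2.5
n=1: y=2.5, sp=5, e=sp−y=2.5; I=7.5, D=e−e_prev=-2.5; u=1/2·2.5+0·7.5+1/2·(-2.5)=0; next y=-1/2·2.5+1/2·0=-1.25
n=2: y=-1.25, sp=5, e=sp−y=6.25; I=13.75, D=e−e_prev=3.75; u=1/2·6.25+0·13.75+1/2·3.75=5; next y=-1/2·(-1.25)+1/2·5=3.125
n=3: y=3.125, sp=5, e=sp−y=1.875; I=15.625, D=e−e_prev=-4.375; u=1/2·1.875+0·15.625+1/2·(-4.375)=-1.25; next y=-1/2·3.125+1/2·(-1.25)=-2.1875
n=4: y=-2.1875, sp=5, e=sp−y=7.1875; I=22.8125, D=e−e_prev=5.3125; u=1/2·7.1875+0·22.8125+1/2·5.3125=6.25; next y=-1/2·(-2.1875)+1/2·6.25=4.21875
n=5: y=4.21875, sp=5, e=sp−y=0.78125; I=23.59375, D=e−e_prev=-6.40625; u=1/2·0.78125+0·23.59375+1/2·(-6.40625)=-2.8125; next y=-1/2·4.21875+1/2·(-2.8125)=-3.515625
n=6: y=-3.515625, sp=5, e=sp−y=8.515625; I=32.109375, D=e−e_prev=7.734375; u=1/2·8.515625+0·32.109375+1/2·7.734375=8.125; next y=-1/2·(-3.515625)+1/2·8.125≈5.820313
n=7: y≈5.820313, sp=5, e=sp−y≈-0.820313; I≈31.289063, D=e−e_prev≈-9.335938; u=1/2·(-0.820313)+0·31.289063+1/2·(-9.335938)≈-5.078125; next y=-1/2·5.820313+1/2·(-5.078125)≈-5.449219
n=8: y≈-5.449219, sp=5, e=sp−y≈10.449219; I≈41.738281, D=e−e_prev≈11.269531; u=1/2·10.449219+0·41.738281+1/2·11.269531≈10.859375; next y=-1/2·(-5.449219)+1/2·10.859375≈8.154297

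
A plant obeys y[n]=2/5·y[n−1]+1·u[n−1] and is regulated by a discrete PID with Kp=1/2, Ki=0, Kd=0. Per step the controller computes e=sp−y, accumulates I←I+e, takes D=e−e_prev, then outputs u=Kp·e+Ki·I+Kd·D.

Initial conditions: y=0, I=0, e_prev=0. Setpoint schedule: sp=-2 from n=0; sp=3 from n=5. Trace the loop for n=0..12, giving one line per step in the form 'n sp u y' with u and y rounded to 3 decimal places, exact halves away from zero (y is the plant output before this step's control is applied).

0 -2 -1.000 0.000
1 -2 -0.500 -1.000
2 -2 -0.550 -0.900
3 -2 -0.545 -0.910
4 -2 -0.546 -0.909
5 3 1.955 -0.909
6 3 0.705 1.591
7 3 0.830 1.341
8 3 0.817 1.366
9 3 0.818 1.363
10 3 0.818 1.364
11 3 0.818 1.364
12 3 0.818 1.364

(exact arithmetic carried between steps; '≈' marks a value shown rounded to 6 d.p. or computed from one; I and e_prev carry over from the previous line; the table rounds u and y to 3 d.p., halves away from zero)
n=0: y=0, sp=-2, e=sp−y=-2; I=-2, D=e−e_prev=-2; u=1/2·(-2)+0·(-2)+0·(-2)=-1; next y=2/5·0+1·(-1)=-1
n=1: y=-1, sp=-2, e=sp−y=-1; I=-3, D=e−e_prev=1; u=1/2·(-1)+0·(-3)+0·1=-0.5; next y=2/5·(-1)+1·(-0.5)=-0.9
n=2: y=-0.9, sp=-2, e=sp−y=-1.1; I=-4.1, D=e−e_prev=-0.1; u=1/2·(-1.1)+0·(-4.1)+0·(-0.1)=-0.55; next y=2/5·(-0.9)+1·(-0.55)=-0.91
n=3: y=-0.91, sp=-2, e=sp−y=-1.09; I=-5.19, D=e−e_prev=0.01; u=1/2·(-1.09)+0·(-5.19)+0·0.01=-0.545; next y=2/5·(-0.91)+1·(-0.545)=-0.909
n=4: y=-0.909, sp=-2, e=sp−y=-1.091; I=-6.281, D=e−e_prev=-0.001; u=1/2·(-1.091)+0·(-6.281)+0·(-0.001)=-0.5455; next y=2/5·(-0.909)+1·(-0.5455)=-0.9091
n=5: y=-0.9091, sp=3, e=sp−y=3.9091; I=-2.3719, D=e−e_prev=5.0001; u=1/2·3.9091+0·(-2.3719)+0·5.0001=1.95455; next y=2/5·(-0.9091)+1·1.95455=1.59091
n=6: y=1.59091, sp=3, e=sp−y=1.40909; I=-0.96281, D=e−e_prev=-2.50001; u=1/2·1.40909+0·(-0.96281)+0·(-2.50001)=0.704545; next y=2/5·1.59091+1·0.704545=1.340909
n=7: y=1.340909, sp=3, e=sp−y=1.659091; I=0.696281, D=e−e_prev=0.250001; u=1/2·1.659091+0·0.696281+0·0.250001≈0.829546; next y=2/5·1.340909+1·0.829546≈1.365909
n=8: y≈1.365909, sp=3, e=sp−y≈1.634091; I≈2.330372, D=e−e_prev≈-0.025000; u=1/2·1.634091+0·2.330372+0·(-0.025000)≈0.817045; next y=2/5·1.365909+1·0.817045≈1.363409
n=9: y≈1.363409, sp=3, e=sp−y≈1.636591; I≈3.966963, D=e−e_prev≈0.002500; u=1/2·1.636591+0·3.966963+0·0.002500≈0.818295; next y=2/5·1.363409+1·0.818295≈1.363659
n=10: y≈1.363659, sp=3, e=sp−y≈1.636341; I≈5.603304, D=e−e_prev≈-0.000250; u=1/2·1.636341+0·5.603304+0·(-0.000250)≈0.818170; next y=2/5·1.363659+1·0.818170≈1.363634
n=11: y≈1.363634, sp=3, e=sp−y≈1.636366; I≈7.239670, D=e−e_prev≈0.000025; u=1/2·1.636366+0·7.239670+0·0.000025≈0.818183; next y=2/5·1.363634+1·0.818183≈1.363637
n=12: y≈1.363637, sp=3, e=sp−y≈1.636363; I≈8.876033, D=e−e_prev≈-0.000003; u=1/2·1.636363+0·8.876033+0·(-0.000003)≈0.818182; next y=2/5·1.363637+1·0.818182≈1.363636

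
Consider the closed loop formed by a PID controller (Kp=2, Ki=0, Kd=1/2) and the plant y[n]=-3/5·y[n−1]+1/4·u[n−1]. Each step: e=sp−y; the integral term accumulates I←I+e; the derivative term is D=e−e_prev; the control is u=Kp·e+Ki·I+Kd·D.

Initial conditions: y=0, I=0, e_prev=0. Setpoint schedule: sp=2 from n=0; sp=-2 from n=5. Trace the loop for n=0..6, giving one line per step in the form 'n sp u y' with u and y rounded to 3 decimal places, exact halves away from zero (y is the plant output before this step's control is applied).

(exact arithmetic carried between steps; '≈' marks a value shown rounded to 6 d.p. or computed from one; I and e_prev carry over from the previous line; the table rounds u and y to 3 d.p., halves away from zero)
n=0: y=0, sp=2, e=sp−y=2; I=2, D=e−e_prev=2; u=2·2+0·2+1/2·2=5; next y=-3/5·0+1/4·5=1.25
n=1: y=1.25, sp=2, e=sp−y=0.75; I=2.75, D=e−e_prev=-1.25; u=2·0.75+0·2.75+1/2·(-1.25)=0.875; next y=-3/5·1.25+1/4·0.875=-0.53125
n=2: y=-0.53125, sp=2, e=sp−y=2.53125; I=5.28125, D=e−e_prev=1.78125; u=2·2.53125+0·5.28125+1/2·1.78125=5.953125; next y=-3/5·(-0.53125)+1/4·5.953125≈1.807031
n=3: y≈1.807031, sp=2, e=sp−y≈0.192969; I≈5.474219, D=e−e_prev≈-2.338281; u=2·0.192969+0·5.474219+1/2·(-2.338281)≈-0.783203; next y=-3/5·1.807031+1/4·(-0.783203)≈-1.280020
n=4: y≈-1.280020, sp=2, e=sp−y≈3.280020; I≈8.754238, D=e−e_prev≈3.087051; u=2·3.280020+0·8.754238+1/2·3.087051≈8.103564; next y=-3/5·(-1.280020)+1/4·8.103564≈2.793903
n=5: y≈2.793903, sp=-2, e=sp−y≈-4.793903; I≈3.960335, D=e−e_prev≈-8.073922; u=2·(-4.793903)+0·3.960335+1/2·(-8.073922)≈-13.624767; next y=-3/5·2.793903+1/4·(-13.624767)≈-5.082533
n=6: y≈-5.082533, sp=-2, e=sp−y≈3.082533; I≈7.042869, D=e−e_prev≈7.876436; u=2·3.082533+0·7.042869+1/2·7.876436≈10.103285; next y=-3/5·(-5.082533)+1/4·10.103285≈5.575341

0 2 5.000 0.000
1 2 0.875 1.250
2 2 5.953 -0.531
3 2 -0.783 1.807
4 2 8.104 -1.280
5 -2 -13.625 2.794
6 -2 10.103 -5.083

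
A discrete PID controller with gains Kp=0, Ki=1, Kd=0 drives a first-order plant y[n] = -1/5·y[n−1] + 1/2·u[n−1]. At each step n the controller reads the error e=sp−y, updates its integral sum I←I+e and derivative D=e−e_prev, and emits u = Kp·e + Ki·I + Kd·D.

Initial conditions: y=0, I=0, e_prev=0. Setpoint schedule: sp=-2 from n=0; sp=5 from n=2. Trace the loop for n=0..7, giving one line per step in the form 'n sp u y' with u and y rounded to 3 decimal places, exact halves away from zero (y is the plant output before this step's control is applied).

0 -2 -2.000 0.000
1 -2 -3.000 -1.000
2 5 3.300 -1.300
3 5 6.390 1.910
4 5 8.577 2.813
5 5 9.851 3.726
6 5 10.671 4.180
7 5 11.171 4.499

(exact arithmetic carried between steps; '≈' marks a value shown rounded to 6 d.p. or computed from one; I and e_prev carry over from the previous line; the table rounds u and y to 3 d.p., halves away from zero)
n=0: y=0, sp=-2, e=sp−y=-2; I=-2, D=e−e_prev=-2; u=0·(-2)+1·(-2)+0·(-2)=-2; next y=-1/5·0+1/2·(-2)=-1
n=1: y=-1, sp=-2, e=sp−y=-1; I=-3, D=e−e_prev=1; u=0·(-1)+1·(-3)+0·1=-3; next y=-1/5·(-1)+1/2·(-3)=-1.3
n=2: y=-1.3, sp=5, e=sp−y=6.3; I=3.3, D=e−e_prev=7.3; u=0·6.3+1·3.3+0·7.3=3.3; next y=-1/5·(-1.3)+1/2·3.3=1.91
n=3: y=1.91, sp=5, e=sp−y=3.09; I=6.39, D=e−e_prev=-3.21; u=0·3.09+1·6.39+0·(-3.21)=6.39; next y=-1/5·1.91+1/2·6.39=2.813
n=4: y=2.813, sp=5, e=sp−y=2.187; I=8.577, D=e−e_prev=-0.903; u=0·2.187+1·8.577+0·(-0.903)=8.577; next y=-1/5·2.813+1/2·8.577=3.7259
n=5: y=3.7259, sp=5, e=sp−y=1.2741; I=9.8511, D=e−e_prev=-0.9129; u=0·1.2741+1·9.8511+0·(-0.9129)=9.8511; next y=-1/5·3.7259+1/2·9.8511=4.18037
n=6: y=4.18037, sp=5, e=sp−y=0.81963; I=10.67073, D=e−e_prev=-0.45447; u=0·0.81963+1·10.67073+0·(-0.45447)=10.67073; next y=-1/5·4.18037+1/2·10.67073=4.499291
n=7: y=4.499291, sp=5, e=sp−y=0.500709; I=11.171439, D=e−e_prev=-0.318921; u=0·0.500709+1·11.171439+0·(-0.318921)=11.171439; next y=-1/5·4.499291+1/2·11.171439≈4.685861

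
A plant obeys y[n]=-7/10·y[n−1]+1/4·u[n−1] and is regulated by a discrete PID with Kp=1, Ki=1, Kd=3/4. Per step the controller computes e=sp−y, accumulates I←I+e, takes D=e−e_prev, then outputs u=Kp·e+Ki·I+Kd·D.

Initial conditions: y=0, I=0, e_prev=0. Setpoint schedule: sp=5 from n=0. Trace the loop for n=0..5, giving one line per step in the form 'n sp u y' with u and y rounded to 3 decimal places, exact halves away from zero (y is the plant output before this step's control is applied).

0 5 13.750 0.000
1 5 5.547 3.438
2 5 21.944 -1.020
3 5 4.768 6.200
4 5 34.689 -3.148
5 5 -2.739 10.876

(exact arithmetic carried between steps; '≈' marks a value shown rounded to 6 d.p. or computed from one; I and e_prev carry over from the previous line; the table rounds u and y to 3 d.p., halves away from zero)
n=0: y=0, sp=5, e=sp−y=5; I=5, D=e−e_prev=5; u=1·5+1·5+3/4·5=13.75; next y=-7/10·0+1/4·13.75=3.4375
n=1: y=3.4375, sp=5, e=sp−y=1.5625; I=6.5625, D=e−e_prev=-3.4375; u=1·1.5625+1·6.5625+3/4·(-3.4375)=5.546875; next y=-7/10·3.4375+1/4·5.546875≈-1.019531
n=2: y≈-1.019531, sp=5, e=sp−y≈6.019531; I≈12.582031, D=e−e_prev≈4.457031; u=1·6.019531+1·12.582031+3/4·4.457031≈21.944336; next y=-7/10·(-1.019531)+1/4·21.944336≈6.199756
n=3: y≈6.199756, sp=5, e=sp−y≈-1.199756; I≈11.382275, D=e−e_prev≈-7.219287; u=1·(-1.199756)+1·11.382275+3/4·(-7.219287)≈4.768054; next y=-7/10·6.199756+1/4·4.768054≈-3.147816
n=4: y≈-3.147816, sp=5, e=sp−y≈8.147816; I≈19.530091, D=e−e_prev≈9.347571; u=1·8.147816+1·19.530091+3/4·9.347571≈34.688585; next y=-7/10·(-3.147816)+1/4·34.688585≈10.875617
n=5: y≈10.875617, sp=5, e=sp−y≈-5.875617; I≈13.654474, D=e−e_prev≈-14.023433; u=1·(-5.875617)+1·13.654474+3/4·(-14.023433)≈-2.738718; next y=-7/10·10.875617+1/4·(-2.738718)≈-8.297611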